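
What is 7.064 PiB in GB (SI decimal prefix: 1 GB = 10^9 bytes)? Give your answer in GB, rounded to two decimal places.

7.064 PiB × 1,125,899,906,842,624 bytes/PiB = 7,953,356,941,936,295.936 bytes
1 GB = 10^9 bytes = 1,000,000,000 bytes
7,953,356,941,936,295.936 / 1,000,000,000 = 7,953,356.94 GB

7,953,356.94 GB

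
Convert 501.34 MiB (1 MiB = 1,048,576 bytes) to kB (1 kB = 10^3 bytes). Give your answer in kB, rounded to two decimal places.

525,693.09 kB

501.34 MiB = 501.34 × 2^20 bytes = 525,693,091.84 bytes
1 kB = 1,000 bytes
525,693,091.84 / 1,000 = 525,693.09 kB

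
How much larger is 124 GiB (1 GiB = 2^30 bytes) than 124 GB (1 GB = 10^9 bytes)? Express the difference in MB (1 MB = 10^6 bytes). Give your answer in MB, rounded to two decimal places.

124 GiB = 124 × 1,073,741,824 = 133,143,986,176 bytes
124 GB = 124 × 1,000,000,000 = 124,000,000,000 bytes
difference = 9,143,986,176 bytes
9,143,986,176 / 1,000,000 = 9,143.99 MB

9,143.99 MB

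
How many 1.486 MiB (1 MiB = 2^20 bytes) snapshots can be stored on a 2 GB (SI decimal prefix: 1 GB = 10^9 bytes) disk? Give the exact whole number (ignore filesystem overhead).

Capacity: 2 GB = 2,000,000,000 bytes
Per item: 1.486 MiB = 1,558,183.936 bytes
⌊2,000,000,000 / 1,558,183.936⌋ = 1,283

1,283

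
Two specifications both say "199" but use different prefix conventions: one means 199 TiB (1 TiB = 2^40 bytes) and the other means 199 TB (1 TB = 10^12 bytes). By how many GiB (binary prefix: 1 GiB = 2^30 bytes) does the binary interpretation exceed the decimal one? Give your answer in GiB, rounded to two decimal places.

199 TiB = 199 × 1,099,511,627,776 = 218,802,813,927,424 bytes
199 TB = 199 × 1,000,000,000,000 = 199,000,000,000,000 bytes
difference = 19,802,813,927,424 bytes
19,802,813,927,424 / 1,073,741,824 = 18,442.81 GiB

18,442.81 GiB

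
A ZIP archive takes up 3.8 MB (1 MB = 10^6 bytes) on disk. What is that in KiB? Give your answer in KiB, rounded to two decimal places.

3,710.94 KiB

3.8 MB = 3.8 × 10^6 bytes = 3,800,000 bytes
1 KiB = 2^10 bytes = 1,024 bytes
3,800,000 / 1,024 = 3,710.94 KiB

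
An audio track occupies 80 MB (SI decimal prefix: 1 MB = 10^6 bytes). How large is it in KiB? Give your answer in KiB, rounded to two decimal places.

78,125.00 KiB

80 MB = 80 × 10^6 bytes = 80,000,000 bytes
1 KiB = 2^10 bytes = 1,024 bytes
80,000,000 / 1,024 = 78,125.00 KiB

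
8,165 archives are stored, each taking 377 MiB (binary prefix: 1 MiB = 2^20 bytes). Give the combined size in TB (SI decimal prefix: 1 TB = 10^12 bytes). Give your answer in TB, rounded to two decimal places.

Total = 8,165 × 377 MiB = 3,078,205 MiB
= 3,078,205 × 1,048,576 bytes = 3,227,731,886,080 bytes
1 TB = 1,000,000,000,000 bytes
3,227,731,886,080 / 1,000,000,000,000 = 3.23 TB

3.23 TB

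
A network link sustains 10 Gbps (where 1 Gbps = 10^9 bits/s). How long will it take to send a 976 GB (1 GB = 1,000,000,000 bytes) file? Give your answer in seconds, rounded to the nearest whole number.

781 seconds

976 GB = 976,000,000,000 bytes = 7,808,000,000,000 bits
10 Gbps = 10,000,000,000 bits/s
time = 7,808,000,000,000 / 10,000,000,000 = 781 s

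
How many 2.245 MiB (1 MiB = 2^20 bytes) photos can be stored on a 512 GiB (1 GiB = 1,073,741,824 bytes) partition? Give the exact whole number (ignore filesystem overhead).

233,535

Capacity: 512 GiB = 549,755,813,888 bytes
Per item: 2.245 MiB = 2,354,053.12 bytes
⌊549,755,813,888 / 2,354,053.12⌋ = 233,535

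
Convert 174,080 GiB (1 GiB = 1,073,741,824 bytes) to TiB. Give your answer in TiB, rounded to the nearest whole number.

170 TiB

174,080 GiB = 174,080 × 2^30 bytes = 186,916,976,721,920 bytes
1 TiB = 1,099,511,627,776 bytes
186,916,976,721,920 / 1,099,511,627,776 = 170 TiB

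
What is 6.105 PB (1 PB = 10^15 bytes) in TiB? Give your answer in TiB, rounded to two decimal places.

5,552.47 TiB

6.105 PB × 1,000,000,000,000,000 bytes/PB = 6,105,000,000,000,000 bytes
1 TiB = 2^40 bytes = 1,099,511,627,776 bytes
6,105,000,000,000,000 / 1,099,511,627,776 = 5,552.47 TiB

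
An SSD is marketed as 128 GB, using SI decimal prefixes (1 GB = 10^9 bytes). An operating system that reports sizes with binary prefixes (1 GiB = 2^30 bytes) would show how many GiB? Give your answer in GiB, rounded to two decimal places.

119.21 GiB

128 GB × 1,000,000,000 bytes/GB = 128,000,000,000 bytes
1 GiB = 2^30 bytes = 1,073,741,824 bytes
128,000,000,000 / 1,073,741,824 = 119.21 GiB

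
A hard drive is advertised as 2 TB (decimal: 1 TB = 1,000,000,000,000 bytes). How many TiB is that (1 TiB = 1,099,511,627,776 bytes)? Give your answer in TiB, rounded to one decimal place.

2 TB = 2 × 10^12 bytes = 2,000,000,000,000 bytes
1 TiB = 1,099,511,627,776 bytes
2,000,000,000,000 / 1,099,511,627,776 = 1.8 TiB

1.8 TiB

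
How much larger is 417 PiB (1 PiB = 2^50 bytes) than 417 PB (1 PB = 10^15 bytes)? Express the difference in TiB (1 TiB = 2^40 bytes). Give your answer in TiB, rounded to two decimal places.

47,748.71 TiB

417 PiB = 417 × 1,125,899,906,842,624 = 469,500,261,153,374,208 bytes
417 PB = 417 × 1,000,000,000,000,000 = 417,000,000,000,000,000 bytes
difference = 52,500,261,153,374,208 bytes
52,500,261,153,374,208 / 1,099,511,627,776 = 47,748.71 TiB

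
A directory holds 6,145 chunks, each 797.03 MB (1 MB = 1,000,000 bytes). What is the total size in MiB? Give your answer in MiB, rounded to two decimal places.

4,670,857.76 MiB

Total = 6,145 × 797.03 MB = 4897749.35 MB
= 4897749.35 × 1,000,000 bytes = 4,897,749,350,000 bytes
1 MiB = 1,048,576 bytes
4,897,749,350,000 / 1,048,576 = 4,670,857.76 MiB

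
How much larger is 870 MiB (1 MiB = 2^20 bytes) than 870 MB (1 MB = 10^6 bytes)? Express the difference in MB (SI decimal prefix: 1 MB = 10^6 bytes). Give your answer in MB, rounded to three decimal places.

870 MiB = 870 × 1,048,576 = 912,261,120 bytes
870 MB = 870 × 1,000,000 = 870,000,000 bytes
difference = 42,261,120 bytes
42,261,120 / 1,000,000 = 42.261 MB

42.261 MB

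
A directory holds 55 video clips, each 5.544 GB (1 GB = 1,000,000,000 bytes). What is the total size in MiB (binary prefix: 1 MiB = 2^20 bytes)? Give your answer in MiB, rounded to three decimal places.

Total = 55 × 5.544 GB = 304.92 GB
= 304.92 × 1,000,000,000 bytes = 304,920,000,000 bytes
1 MiB = 1,048,576 bytes
304,920,000,000 / 1,048,576 = 290,794.373 MiB

290,794.373 MiB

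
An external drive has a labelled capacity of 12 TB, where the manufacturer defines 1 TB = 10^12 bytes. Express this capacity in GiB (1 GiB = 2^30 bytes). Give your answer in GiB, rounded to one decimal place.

12 TB × 1,000,000,000,000 bytes/TB = 12,000,000,000,000 bytes
1 GiB = 1,073,741,824 bytes
12,000,000,000,000 / 1,073,741,824 = 11,175.9 GiB

11,175.9 GiB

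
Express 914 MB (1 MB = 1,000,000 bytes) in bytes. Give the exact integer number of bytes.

914,000,000 bytes

914 × 1,000,000 = 914,000,000 bytes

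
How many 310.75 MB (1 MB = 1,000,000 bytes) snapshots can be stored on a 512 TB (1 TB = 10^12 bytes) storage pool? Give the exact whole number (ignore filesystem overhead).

1,647,626

Capacity: 512 TB = 512,000,000,000,000 bytes
Per item: 310.75 MB = 310,750,000 bytes
⌊512,000,000,000,000 / 310,750,000⌋ = 1,647,626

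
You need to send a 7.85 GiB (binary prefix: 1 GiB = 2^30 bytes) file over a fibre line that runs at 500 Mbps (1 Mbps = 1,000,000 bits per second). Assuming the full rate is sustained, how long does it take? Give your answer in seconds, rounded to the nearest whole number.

7.85 GiB = 8,428,873,318.4 bytes = 67,430,986,547.2 bits
500 Mbps = 500,000,000 bits/s
time = 67,430,986,547.2 / 500,000,000 = 135 s

135 seconds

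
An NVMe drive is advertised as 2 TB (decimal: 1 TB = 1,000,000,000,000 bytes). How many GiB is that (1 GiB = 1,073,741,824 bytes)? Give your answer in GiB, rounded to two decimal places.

2 TB × 1,000,000,000,000 bytes/TB = 2,000,000,000,000 bytes
1 GiB = 2^30 bytes = 1,073,741,824 bytes
2,000,000,000,000 / 1,073,741,824 = 1,862.65 GiB

1,862.65 GiB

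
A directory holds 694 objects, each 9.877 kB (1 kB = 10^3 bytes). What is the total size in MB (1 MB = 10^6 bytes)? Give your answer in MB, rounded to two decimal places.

6.85 MB

Total = 694 × 9.877 kB = 6854.638 kB
= 6854.638 × 1,000 bytes = 6,854,638 bytes
1 MB = 1,000,000 bytes
6,854,638 / 1,000,000 = 6.85 MB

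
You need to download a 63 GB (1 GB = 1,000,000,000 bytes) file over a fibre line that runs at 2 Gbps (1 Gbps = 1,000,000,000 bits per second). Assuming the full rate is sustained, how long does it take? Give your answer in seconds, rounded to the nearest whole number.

63 GB = 63,000,000,000 bytes = 504,000,000,000 bits
2 Gbps = 2,000,000,000 bits/s
time = 504,000,000,000 / 2,000,000,000 = 252 s

252 seconds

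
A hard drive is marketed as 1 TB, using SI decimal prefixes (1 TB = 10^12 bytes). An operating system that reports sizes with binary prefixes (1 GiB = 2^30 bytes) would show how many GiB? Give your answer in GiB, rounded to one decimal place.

931.3 GiB

1 TB = 1 × 10^12 bytes = 1,000,000,000,000 bytes
1 GiB = 1,073,741,824 bytes
1,000,000,000,000 / 1,073,741,824 = 931.3 GiB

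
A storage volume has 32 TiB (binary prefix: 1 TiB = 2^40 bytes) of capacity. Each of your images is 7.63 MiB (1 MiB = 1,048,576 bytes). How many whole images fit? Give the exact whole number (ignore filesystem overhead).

4,397,697

Capacity: 32 TiB = 35,184,372,088,832 bytes
Per item: 7.63 MiB = 8,000,634.88 bytes
⌊35,184,372,088,832 / 8,000,634.88⌋ = 4,397,697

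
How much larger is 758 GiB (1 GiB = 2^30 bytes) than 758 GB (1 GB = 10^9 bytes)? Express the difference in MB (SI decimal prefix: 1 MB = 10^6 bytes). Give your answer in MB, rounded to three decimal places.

758 GiB = 758 × 1,073,741,824 = 813,896,302,592 bytes
758 GB = 758 × 1,000,000,000 = 758,000,000,000 bytes
difference = 55,896,302,592 bytes
55,896,302,592 / 1,000,000 = 55,896.303 MB

55,896.303 MB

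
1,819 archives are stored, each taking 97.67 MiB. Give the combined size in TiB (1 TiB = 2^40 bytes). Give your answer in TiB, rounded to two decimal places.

0.17 TiB

Total = 1,819 × 97.67 MiB = 177661.73 MiB
= 177661.73 × 1,048,576 bytes = 186,291,826,196.48 bytes
1 TiB = 1,099,511,627,776 bytes
186,291,826,196.48 / 1,099,511,627,776 = 0.17 TiB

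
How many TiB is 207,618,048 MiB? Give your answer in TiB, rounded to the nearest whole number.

198 TiB

207,618,048 MiB × 1,048,576 bytes/MiB = 217,703,302,299,648 bytes
1 TiB = 1,099,511,627,776 bytes
217,703,302,299,648 / 1,099,511,627,776 = 198 TiB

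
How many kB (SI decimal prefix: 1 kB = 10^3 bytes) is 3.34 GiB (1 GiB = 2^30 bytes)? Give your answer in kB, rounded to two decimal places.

3.34 GiB = 3.34 × 2^30 bytes = 3,586,297,692.16 bytes
1 kB = 10^3 bytes = 1,000 bytes
3,586,297,692.16 / 1,000 = 3,586,297.69 kB

3,586,297.69 kB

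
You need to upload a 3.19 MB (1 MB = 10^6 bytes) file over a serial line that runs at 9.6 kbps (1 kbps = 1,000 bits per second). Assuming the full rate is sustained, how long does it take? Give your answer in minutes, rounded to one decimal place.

44.3 minutes

3.19 MB = 3,190,000 bytes = 25,520,000 bits
9.6 kbps = 9,600 bits/s
time = 25,520,000 / 9,600 = 2,658.33 s
2,658.33 s / 60 = 44.3 minutes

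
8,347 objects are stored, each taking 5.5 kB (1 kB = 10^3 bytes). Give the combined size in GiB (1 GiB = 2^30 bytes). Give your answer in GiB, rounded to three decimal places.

0.043 GiB

Total = 8,347 × 5.5 kB = 45908.5 kB
= 45908.5 × 1,000 bytes = 45,908,500 bytes
1 GiB = 1,073,741,824 bytes
45,908,500 / 1,073,741,824 = 0.043 GiB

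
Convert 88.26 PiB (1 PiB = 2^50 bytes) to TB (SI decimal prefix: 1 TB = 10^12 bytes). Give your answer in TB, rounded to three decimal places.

88.26 PiB × 1,125,899,906,842,624 bytes/PiB = 99,371,925,777,929,994.24 bytes
1 TB = 10^12 bytes = 1,000,000,000,000 bytes
99,371,925,777,929,994.24 / 1,000,000,000,000 = 99,371.926 TB

99,371.926 TB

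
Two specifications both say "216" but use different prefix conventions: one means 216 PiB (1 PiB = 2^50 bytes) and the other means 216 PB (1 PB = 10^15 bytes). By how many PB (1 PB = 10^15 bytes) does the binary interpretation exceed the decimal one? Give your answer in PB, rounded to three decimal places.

216 PiB = 216 × 1,125,899,906,842,624 = 243,194,379,878,006,784 bytes
216 PB = 216 × 1,000,000,000,000,000 = 216,000,000,000,000,000 bytes
difference = 27,194,379,878,006,784 bytes
27,194,379,878,006,784 / 1,000,000,000,000,000 = 27.194 PB

27.194 PB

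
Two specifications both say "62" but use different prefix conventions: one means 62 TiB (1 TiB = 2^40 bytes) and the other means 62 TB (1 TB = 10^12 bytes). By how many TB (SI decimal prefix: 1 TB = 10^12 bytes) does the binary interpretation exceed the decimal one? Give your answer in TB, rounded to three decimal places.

62 TiB = 62 × 1,099,511,627,776 = 68,169,720,922,112 bytes
62 TB = 62 × 1,000,000,000,000 = 62,000,000,000,000 bytes
difference = 6,169,720,922,112 bytes
6,169,720,922,112 / 1,000,000,000,000 = 6.170 TB

6.170 TB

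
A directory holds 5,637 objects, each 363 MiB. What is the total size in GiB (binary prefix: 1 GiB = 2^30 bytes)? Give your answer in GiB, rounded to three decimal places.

1,998.272 GiB

Total = 5,637 × 363 MiB = 2,046,231 MiB
= 2,046,231 × 1,048,576 bytes = 2,145,628,717,056 bytes
1 GiB = 1,073,741,824 bytes
2,145,628,717,056 / 1,073,741,824 = 1,998.272 GiB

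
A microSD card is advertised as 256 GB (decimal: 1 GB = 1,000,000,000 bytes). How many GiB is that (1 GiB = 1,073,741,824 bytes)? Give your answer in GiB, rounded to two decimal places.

256 GB = 256 × 10^9 bytes = 256,000,000,000 bytes
1 GiB = 1,073,741,824 bytes
256,000,000,000 / 1,073,741,824 = 238.42 GiB

238.42 GiB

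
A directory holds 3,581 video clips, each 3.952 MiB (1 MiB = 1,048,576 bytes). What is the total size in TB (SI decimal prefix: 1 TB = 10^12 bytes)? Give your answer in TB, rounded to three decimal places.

Total = 3,581 × 3.952 MiB = 14152.112 MiB
= 14152.112 × 1,048,576 bytes = 14,839,564,992.512 bytes
1 TB = 1,000,000,000,000 bytes
14,839,564,992.512 / 1,000,000,000,000 = 0.015 TB

0.015 TB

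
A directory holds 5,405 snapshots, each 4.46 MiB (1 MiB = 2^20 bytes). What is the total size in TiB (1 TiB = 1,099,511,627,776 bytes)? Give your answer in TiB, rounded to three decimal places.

Total = 5,405 × 4.46 MiB = 24106.3 MiB
= 24106.3 × 1,048,576 bytes = 25,277,287,628.8 bytes
1 TiB = 1,099,511,627,776 bytes
25,277,287,628.8 / 1,099,511,627,776 = 0.023 TiB

0.023 TiB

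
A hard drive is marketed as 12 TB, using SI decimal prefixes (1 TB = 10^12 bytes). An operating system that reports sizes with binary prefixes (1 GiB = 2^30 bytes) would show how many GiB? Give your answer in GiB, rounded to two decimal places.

12 TB × 1,000,000,000,000 bytes/TB = 12,000,000,000,000 bytes
1 GiB = 1,073,741,824 bytes
12,000,000,000,000 / 1,073,741,824 = 11,175.87 GiB

11,175.87 GiB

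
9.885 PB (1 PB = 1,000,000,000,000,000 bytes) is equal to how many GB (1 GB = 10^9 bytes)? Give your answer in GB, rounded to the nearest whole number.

9.885 PB = 9.885 × 10^15 bytes = 9,885,000,000,000,000 bytes
1 GB = 1,000,000,000 bytes
9,885,000,000,000,000 / 1,000,000,000 = 9,885,000 GB

9,885,000 GB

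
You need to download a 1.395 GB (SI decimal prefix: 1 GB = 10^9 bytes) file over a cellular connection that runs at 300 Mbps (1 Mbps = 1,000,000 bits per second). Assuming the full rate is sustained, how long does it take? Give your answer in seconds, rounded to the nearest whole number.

1.395 GB = 1,395,000,000 bytes = 11,160,000,000 bits
300 Mbps = 300,000,000 bits/s
time = 11,160,000,000 / 300,000,000 = 37 s

37 seconds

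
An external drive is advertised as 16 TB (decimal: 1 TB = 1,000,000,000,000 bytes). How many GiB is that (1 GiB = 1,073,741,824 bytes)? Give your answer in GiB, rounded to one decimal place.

16 TB = 16 × 10^12 bytes = 16,000,000,000,000 bytes
1 GiB = 1,073,741,824 bytes
16,000,000,000,000 / 1,073,741,824 = 14,901.2 GiB

14,901.2 GiB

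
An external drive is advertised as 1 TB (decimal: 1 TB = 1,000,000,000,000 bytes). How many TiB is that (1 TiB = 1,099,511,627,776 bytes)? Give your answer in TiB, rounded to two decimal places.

0.91 TiB

1 TB = 1 × 10^12 bytes = 1,000,000,000,000 bytes
1 TiB = 1,099,511,627,776 bytes
1,000,000,000,000 / 1,099,511,627,776 = 0.91 TiB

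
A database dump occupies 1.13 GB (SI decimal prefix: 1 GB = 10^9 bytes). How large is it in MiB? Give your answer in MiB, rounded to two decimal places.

1.13 GB × 1,000,000,000 bytes/GB = 1,130,000,000 bytes
1 MiB = 1,048,576 bytes
1,130,000,000 / 1,048,576 = 1,077.65 MiB

1,077.65 MiB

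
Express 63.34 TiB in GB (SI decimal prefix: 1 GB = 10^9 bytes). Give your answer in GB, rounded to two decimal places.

69,643.07 GB

63.34 TiB = 63.34 × 2^40 bytes = 69,643,066,503,331.84 bytes
1 GB = 10^9 bytes = 1,000,000,000 bytes
69,643,066,503,331.84 / 1,000,000,000 = 69,643.07 GB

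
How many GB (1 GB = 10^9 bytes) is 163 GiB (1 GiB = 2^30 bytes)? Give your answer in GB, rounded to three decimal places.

175.020 GB

163 GiB = 163 × 2^30 bytes = 175,019,917,312 bytes
1 GB = 10^9 bytes = 1,000,000,000 bytes
175,019,917,312 / 1,000,000,000 = 175.020 GB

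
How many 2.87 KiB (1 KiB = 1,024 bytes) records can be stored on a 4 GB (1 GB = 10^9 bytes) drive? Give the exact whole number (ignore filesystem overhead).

Capacity: 4 GB = 4,000,000,000 bytes
Per item: 2.87 KiB = 2,938.88 bytes
⌊4,000,000,000 / 2,938.88⌋ = 1,361,062

1,361,062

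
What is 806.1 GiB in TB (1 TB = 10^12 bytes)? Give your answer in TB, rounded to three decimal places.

0.866 TB

806.1 GiB = 806.1 × 2^30 bytes = 865,543,284,326.4 bytes
1 TB = 10^12 bytes = 1,000,000,000,000 bytes
865,543,284,326.4 / 1,000,000,000,000 = 0.866 TB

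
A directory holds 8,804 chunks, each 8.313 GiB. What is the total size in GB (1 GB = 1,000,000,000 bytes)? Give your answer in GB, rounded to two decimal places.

Total = 8,804 × 8.313 GiB = 73187.652 GiB
= 73187.652 × 1,073,741,824 bytes = 78,584,642,952,757.248 bytes
1 GB = 1,000,000,000 bytes
78,584,642,952,757.248 / 1,000,000,000 = 78,584.64 GB

78,584.64 GB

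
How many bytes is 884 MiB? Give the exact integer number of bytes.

884 × 1,048,576 = 926,941,184 bytes

926,941,184 bytes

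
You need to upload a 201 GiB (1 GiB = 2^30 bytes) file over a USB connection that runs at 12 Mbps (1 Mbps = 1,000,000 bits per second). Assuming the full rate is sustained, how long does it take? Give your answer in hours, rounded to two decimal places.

201 GiB = 215,822,106,624 bytes = 1,726,576,852,992 bits
12 Mbps = 12,000,000 bits/s
time = 1,726,576,852,992 / 12,000,000 = 143,881.4044 s
143,881.4044 s / 3600 = 39.97 hours

39.97 hours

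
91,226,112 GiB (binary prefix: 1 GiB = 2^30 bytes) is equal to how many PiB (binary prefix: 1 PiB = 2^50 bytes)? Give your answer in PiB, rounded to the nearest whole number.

91,226,112 GiB × 1,073,741,824 bytes/GiB = 97,953,291,895,308,288 bytes
1 PiB = 1,125,899,906,842,624 bytes
97,953,291,895,308,288 / 1,125,899,906,842,624 = 87 PiB

87 PiB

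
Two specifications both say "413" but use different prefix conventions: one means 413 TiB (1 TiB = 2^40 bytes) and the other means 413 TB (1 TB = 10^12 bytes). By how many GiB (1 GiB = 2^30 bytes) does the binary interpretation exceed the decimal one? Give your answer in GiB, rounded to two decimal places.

413 TiB = 413 × 1,099,511,627,776 = 454,098,302,271,488 bytes
413 TB = 413 × 1,000,000,000,000 = 413,000,000,000,000 bytes
difference = 41,098,302,271,488 bytes
41,098,302,271,488 / 1,073,741,824 = 38,275.78 GiB

38,275.78 GiB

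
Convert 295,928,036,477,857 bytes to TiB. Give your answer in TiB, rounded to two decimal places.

269.14 TiB

295,928,036,477,857 bytes given.
1 TiB = 2^40 bytes = 1,099,511,627,776 bytes
295,928,036,477,857 / 1,099,511,627,776 = 269.14 TiB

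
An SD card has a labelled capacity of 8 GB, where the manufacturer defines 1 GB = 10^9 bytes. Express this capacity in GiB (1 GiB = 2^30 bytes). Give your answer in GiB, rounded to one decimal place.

7.5 GiB

8 GB × 1,000,000,000 bytes/GB = 8,000,000,000 bytes
1 GiB = 2^30 bytes = 1,073,741,824 bytes
8,000,000,000 / 1,073,741,824 = 7.5 GiB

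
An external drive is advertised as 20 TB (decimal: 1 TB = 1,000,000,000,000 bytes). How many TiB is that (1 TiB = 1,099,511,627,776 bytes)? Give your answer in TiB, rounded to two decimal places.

20 TB = 20 × 10^12 bytes = 20,000,000,000,000 bytes
1 TiB = 2^40 bytes = 1,099,511,627,776 bytes
20,000,000,000,000 / 1,099,511,627,776 = 18.19 TiB

18.19 TiB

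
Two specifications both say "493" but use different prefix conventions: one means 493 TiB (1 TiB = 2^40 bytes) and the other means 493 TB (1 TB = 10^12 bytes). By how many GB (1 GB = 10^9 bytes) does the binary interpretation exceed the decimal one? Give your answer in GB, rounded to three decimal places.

49,059.232 GB

493 TiB = 493 × 1,099,511,627,776 = 542,059,232,493,568 bytes
493 TB = 493 × 1,000,000,000,000 = 493,000,000,000,000 bytes
difference = 49,059,232,493,568 bytes
49,059,232,493,568 / 1,000,000,000 = 49,059.232 GB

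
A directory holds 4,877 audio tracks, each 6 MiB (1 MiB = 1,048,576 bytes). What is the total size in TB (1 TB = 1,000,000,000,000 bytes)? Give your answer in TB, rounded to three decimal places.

0.031 TB

Total = 4,877 × 6 MiB = 29,262 MiB
= 29,262 × 1,048,576 bytes = 30,683,430,912 bytes
1 TB = 1,000,000,000,000 bytes
30,683,430,912 / 1,000,000,000,000 = 0.031 TB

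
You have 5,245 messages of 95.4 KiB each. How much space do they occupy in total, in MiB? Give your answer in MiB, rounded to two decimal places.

488.65 MiB

Total = 5,245 × 95.4 KiB = 500,373 KiB
= 500,373 × 1,024 bytes = 512,381,952 bytes
1 MiB = 1,048,576 bytes
512,381,952 / 1,048,576 = 488.65 MiB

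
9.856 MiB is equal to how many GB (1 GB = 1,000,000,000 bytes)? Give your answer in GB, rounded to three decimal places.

0.010 GB

9.856 MiB × 1,048,576 bytes/MiB = 10,334,765.056 bytes
1 GB = 10^9 bytes = 1,000,000,000 bytes
10,334,765.056 / 1,000,000,000 = 0.010 GB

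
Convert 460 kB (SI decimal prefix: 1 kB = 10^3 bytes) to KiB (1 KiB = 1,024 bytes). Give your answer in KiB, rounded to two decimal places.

460 kB × 1,000 bytes/kB = 460,000 bytes
1 KiB = 1,024 bytes
460,000 / 1,024 = 449.22 KiB

449.22 KiB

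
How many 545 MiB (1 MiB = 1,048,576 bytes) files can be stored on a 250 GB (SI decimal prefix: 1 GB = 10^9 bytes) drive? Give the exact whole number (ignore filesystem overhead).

437

Capacity: 250 GB = 250,000,000,000 bytes
Per item: 545 MiB = 571,473,920 bytes
⌊250,000,000,000 / 571,473,920⌋ = 437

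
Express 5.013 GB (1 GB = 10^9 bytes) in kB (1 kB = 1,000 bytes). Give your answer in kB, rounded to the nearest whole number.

5,013,000 kB

5.013 GB = 5.013 × 10^9 bytes = 5,013,000,000 bytes
1 kB = 10^3 bytes = 1,000 bytes
5,013,000,000 / 1,000 = 5,013,000 kB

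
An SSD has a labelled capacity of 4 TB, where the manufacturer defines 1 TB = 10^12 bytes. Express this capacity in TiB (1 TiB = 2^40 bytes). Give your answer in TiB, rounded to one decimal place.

4 TB × 1,000,000,000,000 bytes/TB = 4,000,000,000,000 bytes
1 TiB = 1,099,511,627,776 bytes
4,000,000,000,000 / 1,099,511,627,776 = 3.6 TiB

3.6 TiB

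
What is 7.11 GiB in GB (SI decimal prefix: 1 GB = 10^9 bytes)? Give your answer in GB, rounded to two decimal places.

7.11 GiB = 7.11 × 2^30 bytes = 7,634,304,368.64 bytes
1 GB = 10^9 bytes = 1,000,000,000 bytes
7,634,304,368.64 / 1,000,000,000 = 7.63 GB

7.63 GB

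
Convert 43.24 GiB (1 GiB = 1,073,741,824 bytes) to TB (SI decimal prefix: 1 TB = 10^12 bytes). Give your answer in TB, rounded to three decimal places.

0.046 TB

43.24 GiB × 1,073,741,824 bytes/GiB = 46,428,596,469.76 bytes
1 TB = 1,000,000,000,000 bytes
46,428,596,469.76 / 1,000,000,000,000 = 0.046 TB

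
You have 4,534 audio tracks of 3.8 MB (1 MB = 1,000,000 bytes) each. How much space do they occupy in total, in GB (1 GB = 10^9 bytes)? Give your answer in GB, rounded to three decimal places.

Total = 4,534 × 3.8 MB = 17229.2 MB
= 17229.2 × 1,000,000 bytes = 17,229,200,000 bytes
1 GB = 1,000,000,000 bytes
17,229,200,000 / 1,000,000,000 = 17.229 GB

17.229 GB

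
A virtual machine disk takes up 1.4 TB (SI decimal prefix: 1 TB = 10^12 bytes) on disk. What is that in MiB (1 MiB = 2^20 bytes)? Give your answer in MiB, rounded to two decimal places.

1.4 TB = 1.4 × 10^12 bytes = 1,400,000,000,000 bytes
1 MiB = 1,048,576 bytes
1,400,000,000,000 / 1,048,576 = 1,335,144.04 MiB

1,335,144.04 MiB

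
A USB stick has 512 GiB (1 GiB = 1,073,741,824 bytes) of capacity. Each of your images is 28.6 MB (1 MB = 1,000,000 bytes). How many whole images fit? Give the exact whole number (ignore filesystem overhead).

19,222

Capacity: 512 GiB = 549,755,813,888 bytes
Per item: 28.6 MB = 28,600,000 bytes
⌊549,755,813,888 / 28,600,000⌋ = 19,222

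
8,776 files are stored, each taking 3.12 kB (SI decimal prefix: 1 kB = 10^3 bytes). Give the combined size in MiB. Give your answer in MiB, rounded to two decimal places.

Total = 8,776 × 3.12 kB = 27381.12 kB
= 27381.12 × 1,000 bytes = 27,381,120 bytes
1 MiB = 1,048,576 bytes
27,381,120 / 1,048,576 = 26.11 MiB

26.11 MiB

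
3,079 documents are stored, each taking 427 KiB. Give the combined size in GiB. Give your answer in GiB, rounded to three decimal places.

Total = 3,079 × 427 KiB = 1,314,733 KiB
= 1,314,733 × 1,024 bytes = 1,346,286,592 bytes
1 GiB = 1,073,741,824 bytes
1,346,286,592 / 1,073,741,824 = 1.254 GiB

1.254 GiB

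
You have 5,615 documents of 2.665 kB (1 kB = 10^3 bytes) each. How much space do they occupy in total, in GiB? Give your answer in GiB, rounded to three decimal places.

0.014 GiB

Total = 5,615 × 2.665 kB = 14963.975 kB
= 14963.975 × 1,000 bytes = 14,963,975 bytes
1 GiB = 1,073,741,824 bytes
14,963,975 / 1,073,741,824 = 0.014 GiB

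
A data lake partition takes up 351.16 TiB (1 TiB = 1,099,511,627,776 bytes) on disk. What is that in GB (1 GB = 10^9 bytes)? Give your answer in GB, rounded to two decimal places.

351.16 TiB × 1,099,511,627,776 bytes/TiB = 386,104,503,209,820.16 bytes
1 GB = 10^9 bytes = 1,000,000,000 bytes
386,104,503,209,820.16 / 1,000,000,000 = 386,104.50 GB

386,104.50 GB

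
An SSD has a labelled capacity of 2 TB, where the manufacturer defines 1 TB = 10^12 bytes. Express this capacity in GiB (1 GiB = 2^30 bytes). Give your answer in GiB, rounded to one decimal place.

2 TB = 2 × 10^12 bytes = 2,000,000,000,000 bytes
1 GiB = 1,073,741,824 bytes
2,000,000,000,000 / 1,073,741,824 = 1,862.6 GiB

1,862.6 GiB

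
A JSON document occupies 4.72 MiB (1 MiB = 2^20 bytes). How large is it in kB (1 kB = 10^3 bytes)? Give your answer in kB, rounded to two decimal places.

4.72 MiB = 4.72 × 2^20 bytes = 4,949,278.72 bytes
1 kB = 10^3 bytes = 1,000 bytes
4,949,278.72 / 1,000 = 4,949.28 kB

4,949.28 kB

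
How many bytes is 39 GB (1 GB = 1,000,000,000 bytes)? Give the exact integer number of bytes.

39,000,000,000 bytes

39 × 1,000,000,000 = 39,000,000,000 bytes  (1 GB = 10^9 bytes)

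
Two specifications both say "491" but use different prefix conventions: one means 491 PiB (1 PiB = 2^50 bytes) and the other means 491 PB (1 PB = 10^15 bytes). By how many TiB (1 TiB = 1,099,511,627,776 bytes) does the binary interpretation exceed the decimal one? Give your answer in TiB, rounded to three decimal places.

491 PiB = 491 × 1,125,899,906,842,624 = 552,816,854,259,728,384 bytes
491 PB = 491 × 1,000,000,000,000,000 = 491,000,000,000,000,000 bytes
difference = 61,816,854,259,728,384 bytes
61,816,854,259,728,384 / 1,099,511,627,776 = 56,222.101 TiB

56,222.101 TiB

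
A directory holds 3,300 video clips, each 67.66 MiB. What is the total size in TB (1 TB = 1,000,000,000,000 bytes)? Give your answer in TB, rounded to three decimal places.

Total = 3,300 × 67.66 MiB = 223,278 MiB
= 223,278 × 1,048,576 bytes = 234,123,952,128 bytes
1 TB = 1,000,000,000,000 bytes
234,123,952,128 / 1,000,000,000,000 = 0.234 TB

0.234 TB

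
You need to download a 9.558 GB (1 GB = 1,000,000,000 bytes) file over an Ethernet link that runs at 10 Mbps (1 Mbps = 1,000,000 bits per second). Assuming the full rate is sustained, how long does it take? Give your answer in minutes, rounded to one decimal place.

127.4 minutes

9.558 GB = 9,558,000,000 bytes = 76,464,000,000 bits
10 Mbps = 10,000,000 bits/s
time = 76,464,000,000 / 10,000,000 = 7,646.40 s
7,646.40 s / 60 = 127.4 minutes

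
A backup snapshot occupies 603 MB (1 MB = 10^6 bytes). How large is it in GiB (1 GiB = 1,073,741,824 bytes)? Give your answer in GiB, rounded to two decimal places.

0.56 GiB

603 MB × 1,000,000 bytes/MB = 603,000,000 bytes
1 GiB = 1,073,741,824 bytes
603,000,000 / 1,073,741,824 = 0.56 GiB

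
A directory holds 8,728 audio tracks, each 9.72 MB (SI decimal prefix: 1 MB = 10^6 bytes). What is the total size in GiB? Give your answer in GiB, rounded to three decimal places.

79.010 GiB

Total = 8,728 × 9.72 MB = 84836.16 MB
= 84836.16 × 1,000,000 bytes = 84,836,160,000 bytes
1 GiB = 1,073,741,824 bytes
84,836,160,000 / 1,073,741,824 = 79.010 GiB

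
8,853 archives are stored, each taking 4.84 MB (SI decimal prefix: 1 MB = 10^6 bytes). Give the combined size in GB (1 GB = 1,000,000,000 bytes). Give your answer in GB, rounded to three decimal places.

Total = 8,853 × 4.84 MB = 42848.52 MB
= 42848.52 × 1,000,000 bytes = 42,848,520,000 bytes
1 GB = 1,000,000,000 bytes
42,848,520,000 / 1,000,000,000 = 42.849 GB

42.849 GB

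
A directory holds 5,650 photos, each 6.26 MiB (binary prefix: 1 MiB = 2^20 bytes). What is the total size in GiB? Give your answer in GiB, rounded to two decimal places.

Total = 5,650 × 6.26 MiB = 35,369 MiB
= 35,369 × 1,048,576 bytes = 37,087,084,544 bytes
1 GiB = 1,073,741,824 bytes
37,087,084,544 / 1,073,741,824 = 34.54 GiB

34.54 GiB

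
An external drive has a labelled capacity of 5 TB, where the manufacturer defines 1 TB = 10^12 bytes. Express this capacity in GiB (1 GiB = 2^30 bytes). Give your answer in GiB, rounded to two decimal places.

4,656.61 GiB

5 TB = 5 × 10^12 bytes = 5,000,000,000,000 bytes
1 GiB = 2^30 bytes = 1,073,741,824 bytes
5,000,000,000,000 / 1,073,741,824 = 4,656.61 GiB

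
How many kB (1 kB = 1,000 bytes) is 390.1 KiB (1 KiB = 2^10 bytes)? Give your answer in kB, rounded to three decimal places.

390.1 KiB × 1,024 bytes/KiB = 399,462.4 bytes
1 kB = 10^3 bytes = 1,000 bytes
399,462.4 / 1,000 = 399.462 kB

399.462 kB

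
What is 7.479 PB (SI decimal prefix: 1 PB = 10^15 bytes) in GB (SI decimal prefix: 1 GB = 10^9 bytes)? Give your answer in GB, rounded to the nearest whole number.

7.479 PB = 7.479 × 10^15 bytes = 7,479,000,000,000,000 bytes
1 GB = 10^9 bytes = 1,000,000,000 bytes
7,479,000,000,000,000 / 1,000,000,000 = 7,479,000 GB

7,479,000 GB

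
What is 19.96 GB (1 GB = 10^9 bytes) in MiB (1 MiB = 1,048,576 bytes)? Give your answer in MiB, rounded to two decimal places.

19,035.34 MiB

19.96 GB × 1,000,000,000 bytes/GB = 19,960,000,000 bytes
1 MiB = 2^20 bytes = 1,048,576 bytes
19,960,000,000 / 1,048,576 = 19,035.34 MiB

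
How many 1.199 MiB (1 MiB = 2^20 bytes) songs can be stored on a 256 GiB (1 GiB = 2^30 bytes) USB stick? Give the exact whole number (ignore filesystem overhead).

Capacity: 256 GiB = 274,877,906,944 bytes
Per item: 1.199 MiB = 1,257,242.624 bytes
⌊274,877,906,944 / 1,257,242.624⌋ = 218,635

218,635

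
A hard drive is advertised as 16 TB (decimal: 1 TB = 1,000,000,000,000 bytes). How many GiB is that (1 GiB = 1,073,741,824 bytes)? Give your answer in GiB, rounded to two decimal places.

16 TB × 1,000,000,000,000 bytes/TB = 16,000,000,000,000 bytes
1 GiB = 1,073,741,824 bytes
16,000,000,000,000 / 1,073,741,824 = 14,901.16 GiB

14,901.16 GiB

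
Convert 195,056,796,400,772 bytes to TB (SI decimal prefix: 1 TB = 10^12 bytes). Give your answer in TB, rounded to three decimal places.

195.057 TB

195,056,796,400,772 bytes given.
1 TB = 1,000,000,000,000 bytes
195,056,796,400,772 / 1,000,000,000,000 = 195.057 TB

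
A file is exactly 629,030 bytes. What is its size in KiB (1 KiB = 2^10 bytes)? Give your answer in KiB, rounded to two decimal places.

629,030 bytes given.
1 KiB = 1,024 bytes
629,030 / 1,024 = 614.29 KiB

614.29 KiB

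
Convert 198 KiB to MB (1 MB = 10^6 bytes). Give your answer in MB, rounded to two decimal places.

198 KiB × 1,024 bytes/KiB = 202,752 bytes
1 MB = 1,000,000 bytes
202,752 / 1,000,000 = 0.20 MB

0.20 MB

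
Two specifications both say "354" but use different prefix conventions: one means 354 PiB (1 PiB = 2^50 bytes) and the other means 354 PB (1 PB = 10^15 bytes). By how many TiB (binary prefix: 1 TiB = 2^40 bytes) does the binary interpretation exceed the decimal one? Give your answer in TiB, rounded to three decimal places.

40,534.876 TiB

354 PiB = 354 × 1,125,899,906,842,624 = 398,568,567,022,288,896 bytes
354 PB = 354 × 1,000,000,000,000,000 = 354,000,000,000,000,000 bytes
difference = 44,568,567,022,288,896 bytes
44,568,567,022,288,896 / 1,099,511,627,776 = 40,534.876 TiB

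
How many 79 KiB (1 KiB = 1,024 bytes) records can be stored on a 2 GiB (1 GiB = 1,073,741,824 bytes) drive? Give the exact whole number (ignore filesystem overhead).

Capacity: 2 GiB = 2,147,483,648 bytes
Per item: 79 KiB = 80,896 bytes
⌊2,147,483,648 / 80,896⌋ = 26,546

26,546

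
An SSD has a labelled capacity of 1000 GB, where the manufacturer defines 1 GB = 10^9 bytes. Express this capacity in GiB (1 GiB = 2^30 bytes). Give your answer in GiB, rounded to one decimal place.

1000 GB = 1000 × 10^9 bytes = 1,000,000,000,000 bytes
1 GiB = 2^30 bytes = 1,073,741,824 bytes
1,000,000,000,000 / 1,073,741,824 = 931.3 GiB

931.3 GiB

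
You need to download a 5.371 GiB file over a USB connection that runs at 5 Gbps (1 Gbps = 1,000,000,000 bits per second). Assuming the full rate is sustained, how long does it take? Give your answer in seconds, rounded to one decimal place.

5.371 GiB = 5,767,067,336.704 bytes = 46,136,538,693.632 bits
5 Gbps = 5,000,000,000 bits/s
time = 46,136,538,693.632 / 5,000,000,000 = 9.2 s

9.2 seconds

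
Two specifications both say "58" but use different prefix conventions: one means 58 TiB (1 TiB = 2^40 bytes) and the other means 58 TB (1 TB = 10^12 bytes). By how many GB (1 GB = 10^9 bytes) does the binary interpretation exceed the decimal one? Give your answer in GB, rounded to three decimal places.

58 TiB = 58 × 1,099,511,627,776 = 63,771,674,411,008 bytes
58 TB = 58 × 1,000,000,000,000 = 58,000,000,000,000 bytes
difference = 5,771,674,411,008 bytes
5,771,674,411,008 / 1,000,000,000 = 5,771.674 GB

5,771.674 GB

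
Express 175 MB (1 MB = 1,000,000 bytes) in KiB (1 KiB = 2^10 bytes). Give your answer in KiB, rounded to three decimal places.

170,898.438 KiB

175 MB × 1,000,000 bytes/MB = 175,000,000 bytes
1 KiB = 2^10 bytes = 1,024 bytes
175,000,000 / 1,024 = 170,898.438 KiB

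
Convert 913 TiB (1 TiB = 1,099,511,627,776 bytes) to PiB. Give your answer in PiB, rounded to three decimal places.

0.892 PiB

913 TiB = 913 × 2^40 bytes = 1,003,854,116,159,488 bytes
1 PiB = 2^50 bytes = 1,125,899,906,842,624 bytes
1,003,854,116,159,488 / 1,125,899,906,842,624 = 0.892 PiB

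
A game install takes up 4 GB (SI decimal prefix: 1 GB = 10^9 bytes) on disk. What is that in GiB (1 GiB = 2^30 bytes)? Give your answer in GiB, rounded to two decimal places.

4 GB × 1,000,000,000 bytes/GB = 4,000,000,000 bytes
1 GiB = 2^30 bytes = 1,073,741,824 bytes
4,000,000,000 / 1,073,741,824 = 3.73 GiB

3.73 GiB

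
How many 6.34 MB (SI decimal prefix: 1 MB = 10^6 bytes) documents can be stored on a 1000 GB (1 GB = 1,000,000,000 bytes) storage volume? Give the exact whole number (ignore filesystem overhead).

157,728

Capacity: 1000 GB = 1,000,000,000,000 bytes
Per item: 6.34 MB = 6,340,000 bytes
⌊1,000,000,000,000 / 6,340,000⌋ = 157,728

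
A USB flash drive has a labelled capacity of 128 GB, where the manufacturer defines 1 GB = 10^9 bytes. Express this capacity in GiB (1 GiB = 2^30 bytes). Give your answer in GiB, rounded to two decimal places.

119.21 GiB

128 GB × 1,000,000,000 bytes/GB = 128,000,000,000 bytes
1 GiB = 2^30 bytes = 1,073,741,824 bytes
128,000,000,000 / 1,073,741,824 = 119.21 GiB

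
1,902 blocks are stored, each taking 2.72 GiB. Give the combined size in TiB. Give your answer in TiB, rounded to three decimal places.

Total = 1,902 × 2.72 GiB = 5173.44 GiB
= 5173.44 × 1,073,741,824 bytes = 5,554,938,901,954.56 bytes
1 TiB = 1,099,511,627,776 bytes
5,554,938,901,954.56 / 1,099,511,627,776 = 5.052 TiB

5.052 TiB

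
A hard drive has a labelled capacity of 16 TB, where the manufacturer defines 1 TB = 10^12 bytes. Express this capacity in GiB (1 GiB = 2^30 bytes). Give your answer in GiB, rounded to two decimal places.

16 TB = 16 × 10^12 bytes = 16,000,000,000,000 bytes
1 GiB = 1,073,741,824 bytes
16,000,000,000,000 / 1,073,741,824 = 14,901.16 GiB

14,901.16 GiB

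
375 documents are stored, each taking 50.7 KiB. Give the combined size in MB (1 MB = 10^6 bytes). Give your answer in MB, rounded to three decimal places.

19.469 MB

Total = 375 × 50.7 KiB = 19012.5 KiB
= 19012.5 × 1,024 bytes = 19,468,800 bytes
1 MB = 1,000,000 bytes
19,468,800 / 1,000,000 = 19.469 MB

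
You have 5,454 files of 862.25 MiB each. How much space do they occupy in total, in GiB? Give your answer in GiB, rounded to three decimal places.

4,592.492 GiB

Total = 5,454 × 862.25 MiB = 4702711.5 MiB
= 4702711.5 × 1,048,576 bytes = 4,931,150,413,824 bytes
1 GiB = 1,073,741,824 bytes
4,931,150,413,824 / 1,073,741,824 = 4,592.492 GiB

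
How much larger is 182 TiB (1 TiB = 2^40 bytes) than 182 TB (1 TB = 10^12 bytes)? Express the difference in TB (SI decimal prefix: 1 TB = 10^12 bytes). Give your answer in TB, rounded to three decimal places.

182 TiB = 182 × 1,099,511,627,776 = 200,111,116,255,232 bytes
182 TB = 182 × 1,000,000,000,000 = 182,000,000,000,000 bytes
difference = 18,111,116,255,232 bytes
18,111,116,255,232 / 1,000,000,000,000 = 18.111 TB

18.111 TB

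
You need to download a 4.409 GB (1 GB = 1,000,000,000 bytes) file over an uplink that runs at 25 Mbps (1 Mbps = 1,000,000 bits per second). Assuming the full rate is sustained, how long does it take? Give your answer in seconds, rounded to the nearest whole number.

1,411 seconds

4.409 GB = 4,409,000,000 bytes = 35,272,000,000 bits
25 Mbps = 25,000,000 bits/s
time = 35,272,000,000 / 25,000,000 = 1,411 s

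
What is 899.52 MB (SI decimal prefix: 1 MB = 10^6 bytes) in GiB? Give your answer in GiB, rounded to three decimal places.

899.52 MB = 899.52 × 10^6 bytes = 899,520,000 bytes
1 GiB = 1,073,741,824 bytes
899,520,000 / 1,073,741,824 = 0.838 GiB

0.838 GiB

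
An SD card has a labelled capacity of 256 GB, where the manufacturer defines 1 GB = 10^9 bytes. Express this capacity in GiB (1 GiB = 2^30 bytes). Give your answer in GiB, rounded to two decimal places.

256 GB = 256 × 10^9 bytes = 256,000,000,000 bytes
1 GiB = 2^30 bytes = 1,073,741,824 bytes
256,000,000,000 / 1,073,741,824 = 238.42 GiB

238.42 GiB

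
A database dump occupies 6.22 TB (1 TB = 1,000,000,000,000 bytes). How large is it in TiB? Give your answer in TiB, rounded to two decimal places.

5.66 TiB

6.22 TB = 6.22 × 10^12 bytes = 6,220,000,000,000 bytes
1 TiB = 2^40 bytes = 1,099,511,627,776 bytes
6,220,000,000,000 / 1,099,511,627,776 = 5.66 TiB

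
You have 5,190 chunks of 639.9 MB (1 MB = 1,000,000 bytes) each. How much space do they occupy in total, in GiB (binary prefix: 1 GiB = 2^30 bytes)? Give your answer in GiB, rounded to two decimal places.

Total = 5,190 × 639.9 MB = 3,321,081 MB
= 3,321,081 × 1,000,000 bytes = 3,321,081,000,000 bytes
1 GiB = 1,073,741,824 bytes
3,321,081,000,000 / 1,073,741,824 = 3,093.00 GiB

3,093.00 GiB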